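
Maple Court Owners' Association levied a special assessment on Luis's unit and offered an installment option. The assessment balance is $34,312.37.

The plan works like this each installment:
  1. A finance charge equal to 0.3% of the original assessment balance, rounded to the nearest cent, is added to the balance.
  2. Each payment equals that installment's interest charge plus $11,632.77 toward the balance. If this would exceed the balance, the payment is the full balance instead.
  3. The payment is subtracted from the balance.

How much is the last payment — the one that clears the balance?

Installment 1: opening $34,312.37; interest $102.94 → $34,415.31; payment $11,735.71; balance $22,679.60
Installment 2: opening $22,679.60; interest $102.94 → $22,782.54; payment $11,735.71; balance $11,046.83
Installment 3: opening $11,046.83; interest $102.94 → $11,149.77; payment $11,149.77; balance $0.00

$11,149.77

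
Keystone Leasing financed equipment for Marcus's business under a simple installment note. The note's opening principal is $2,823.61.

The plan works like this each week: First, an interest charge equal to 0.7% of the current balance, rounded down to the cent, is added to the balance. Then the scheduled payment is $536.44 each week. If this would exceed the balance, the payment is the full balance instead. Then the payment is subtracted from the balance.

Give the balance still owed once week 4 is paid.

$735.08

Week 1: opening $2,823.61; interest $19.76 → $2,843.37; payment $536.44; balance $2,306.93
Week 2: opening $2,306.93; interest $16.14 → $2,323.07; payment $536.44; balance $1,786.63
Week 3: opening $1,786.63; interest $12.50 → $1,799.13; payment $536.44; balance $1,262.69
Week 4: opening $1,262.69; interest $8.83 → $1,271.52; payment $536.44; balance $735.08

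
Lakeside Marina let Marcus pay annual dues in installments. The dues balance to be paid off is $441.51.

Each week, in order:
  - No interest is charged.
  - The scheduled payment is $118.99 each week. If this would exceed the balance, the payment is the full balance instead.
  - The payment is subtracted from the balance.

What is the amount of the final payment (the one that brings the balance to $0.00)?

# | Opening | Payment | End bal
1 | $441.51 | $118.99 | $322.52
2 | $322.52 | $118.99 | $203.53
3 | $203.53 | $118.99 | $84.54
4 | $84.54 | $84.54 | $0.00

$84.54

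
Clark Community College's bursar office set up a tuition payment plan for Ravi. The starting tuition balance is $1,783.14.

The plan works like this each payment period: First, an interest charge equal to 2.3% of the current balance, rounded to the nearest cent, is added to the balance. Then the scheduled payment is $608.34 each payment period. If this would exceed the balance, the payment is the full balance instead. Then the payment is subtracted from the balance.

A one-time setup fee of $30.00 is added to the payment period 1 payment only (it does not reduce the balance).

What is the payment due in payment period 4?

Payment period 1: $1,783.14 +$41.01 interest = $1,824.15; pay $608.34 (+ $30.00 fee) → $1,215.81
Payment period 2: $1,215.81 +$27.96 interest = $1,243.77; pay $608.34 → $635.43
Payment period 3: $635.43 +$14.61 interest = $650.04; pay $608.34 → $41.70
Payment period 4: $41.70 +$0.96 interest = $42.66; pay $42.66 → $0.00

$42.66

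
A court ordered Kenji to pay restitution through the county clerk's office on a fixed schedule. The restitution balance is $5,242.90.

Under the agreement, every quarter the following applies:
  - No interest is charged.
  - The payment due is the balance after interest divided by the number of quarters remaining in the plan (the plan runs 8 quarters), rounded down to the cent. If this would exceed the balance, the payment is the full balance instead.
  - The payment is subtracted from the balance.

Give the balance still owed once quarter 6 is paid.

$1,310.74

# | Opening | Payment | End bal
1 | $5,242.90 | $655.36 | $4,587.54
2 | $4,587.54 | $655.36 | $3,932.18
3 | $3,932.18 | $655.36 | $3,276.82
4 | $3,276.82 | $655.36 | $2,621.46
5 | $2,621.46 | $655.36 | $1,966.10
6 | $1,966.10 | $655.36 | $1,310.74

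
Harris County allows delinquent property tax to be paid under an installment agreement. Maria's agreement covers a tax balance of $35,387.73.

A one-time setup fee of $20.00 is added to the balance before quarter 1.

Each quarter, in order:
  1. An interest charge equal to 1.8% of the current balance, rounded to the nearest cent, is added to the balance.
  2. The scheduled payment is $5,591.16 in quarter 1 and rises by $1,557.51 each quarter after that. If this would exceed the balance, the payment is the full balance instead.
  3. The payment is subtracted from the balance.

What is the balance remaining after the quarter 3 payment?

$15,576.59

Quarter 1: opening $35,407.73; interest $637.34 → $36,045.07; payment $5,591.16; balance $30,453.91
Quarter 2: opening $30,453.91; interest $548.17 → $31,002.08; payment $7,148.67; balance $23,853.41
Quarter 3: opening $23,853.41; interest $429.36 → $24,282.77; payment $8,706.18; balance $15,576.59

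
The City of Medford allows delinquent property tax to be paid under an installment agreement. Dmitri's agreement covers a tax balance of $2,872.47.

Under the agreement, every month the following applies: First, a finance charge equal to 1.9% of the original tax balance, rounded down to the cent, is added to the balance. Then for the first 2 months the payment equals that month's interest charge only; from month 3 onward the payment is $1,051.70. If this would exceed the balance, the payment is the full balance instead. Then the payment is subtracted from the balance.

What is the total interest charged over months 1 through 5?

$272.85

Month 1: opening $2,872.47; interest $54.57 → $2,927.04; payment $54.57; balance $2,872.47
Month 2: opening $2,872.47; interest $54.57 → $2,927.04; payment $54.57; balance $2,872.47
Month 3: opening $2,872.47; interest $54.57 → $2,927.04; payment $1,051.70; balance $1,875.34
Month 4: opening $1,875.34; interest $54.57 → $1,929.91; payment $1,051.70; balance $878.21
Month 5: opening $878.21; interest $54.57 → $932.78; payment $932.78; balance $0.00
Total interest: $54.57 + $54.57 + $54.57 + $54.57 + $54.57 = $272.85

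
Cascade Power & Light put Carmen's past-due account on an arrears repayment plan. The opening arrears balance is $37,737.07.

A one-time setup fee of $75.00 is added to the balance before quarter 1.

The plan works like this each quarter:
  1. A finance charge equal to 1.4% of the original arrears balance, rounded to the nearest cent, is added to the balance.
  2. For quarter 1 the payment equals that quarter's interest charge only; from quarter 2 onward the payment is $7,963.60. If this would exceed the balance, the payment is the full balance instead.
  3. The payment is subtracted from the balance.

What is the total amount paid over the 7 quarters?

Quarter 1: $37,812.07 +$528.32 interest = $38,340.39; pay $528.32 → $37,812.07
Quarter 2: $37,812.07 +$528.32 interest = $38,340.39; pay $7,963.60 → $30,376.79
Quarter 3: $30,376.79 +$528.32 interest = $30,905.11; pay $7,963.60 → $22,941.51
Quarter 4: $22,941.51 +$528.32 interest = $23,469.83; pay $7,963.60 → $15,506.23
Quarter 5: $15,506.23 +$528.32 interest = $16,034.55; pay $7,963.60 → $8,070.95
Quarter 6: $8,070.95 +$528.32 interest = $8,599.27; pay $7,963.60 → $635.67
Quarter 7: $635.67 +$528.32 interest = $1,163.99; pay $1,163.99 → $0.00
Total paid: $41,510.31

$41,510.31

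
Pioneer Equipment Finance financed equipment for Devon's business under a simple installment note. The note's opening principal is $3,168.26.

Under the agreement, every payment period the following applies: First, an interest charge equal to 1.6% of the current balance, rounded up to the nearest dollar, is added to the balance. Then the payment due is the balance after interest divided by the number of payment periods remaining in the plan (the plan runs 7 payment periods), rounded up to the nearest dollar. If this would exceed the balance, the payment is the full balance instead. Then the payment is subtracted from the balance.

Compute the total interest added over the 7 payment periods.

Payment period 1: $3,168.26 +$51.00 interest = $3,219.26; pay $460.00 → $2,759.26
Payment period 2: $2,759.26 +$45.00 interest = $2,804.26; pay $468.00 → $2,336.26
Payment period 3: $2,336.26 +$38.00 interest = $2,374.26; pay $475.00 → $1,899.26
Payment period 4: $1,899.26 +$31.00 interest = $1,930.26; pay $483.00 → $1,447.26
Payment period 5: $1,447.26 +$24.00 interest = $1,471.26; pay $491.00 → $980.26
Payment period 6: $980.26 +$16.00 interest = $996.26; pay $499.00 → $497.26
Payment period 7: $497.26 +$8.00 interest = $505.26; pay $505.26 → $0.00
Total interest: $51.00 + $45.00 + $38.00 + $31.00 + $24.00 + $16.00 + $8.00 = $213.00

$213.00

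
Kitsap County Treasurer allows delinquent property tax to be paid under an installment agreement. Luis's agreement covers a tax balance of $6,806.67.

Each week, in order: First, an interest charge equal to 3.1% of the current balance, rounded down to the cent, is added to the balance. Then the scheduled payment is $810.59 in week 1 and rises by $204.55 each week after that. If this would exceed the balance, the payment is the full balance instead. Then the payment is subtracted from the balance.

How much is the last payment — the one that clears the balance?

$1,553.80

# | Opening | Interest | Payment | End bal
1 | $6,806.67 | $211.00 | $810.59 | $6,207.08
2 | $6,207.08 | $192.41 | $1,015.14 | $5,384.35
3 | $5,384.35 | $166.91 | $1,219.69 | $4,331.57
4 | $4,331.57 | $134.27 | $1,424.24 | $3,041.60
5 | $3,041.60 | $94.28 | $1,628.79 | $1,507.09
6 | $1,507.09 | $46.71 | $1,553.80 | $0.00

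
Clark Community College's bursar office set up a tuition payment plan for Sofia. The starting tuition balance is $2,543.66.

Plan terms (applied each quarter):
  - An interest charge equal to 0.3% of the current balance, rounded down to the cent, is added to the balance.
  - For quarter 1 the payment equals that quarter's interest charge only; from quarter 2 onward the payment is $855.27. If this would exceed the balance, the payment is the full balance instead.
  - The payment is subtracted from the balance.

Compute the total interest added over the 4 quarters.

Quarter 1: $2,543.66 +$7.63 interest = $2,551.29; pay $7.63 → $2,543.66
Quarter 2: $2,543.66 +$7.63 interest = $2,551.29; pay $855.27 → $1,696.02
Quarter 3: $1,696.02 +$5.08 interest = $1,701.10; pay $855.27 → $845.83
Quarter 4: $845.83 +$2.53 interest = $848.36; pay $848.36 → $0.00
Total interest: $7.63 + $7.63 + $5.08 + $2.53 = $22.87

$22.87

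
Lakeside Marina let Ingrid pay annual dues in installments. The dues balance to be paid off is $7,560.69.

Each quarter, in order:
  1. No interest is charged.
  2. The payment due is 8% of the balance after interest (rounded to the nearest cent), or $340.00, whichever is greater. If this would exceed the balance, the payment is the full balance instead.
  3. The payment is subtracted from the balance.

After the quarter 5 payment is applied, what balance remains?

$4,983.11

Quarter 1: $7,560.69 − $604.86 → $6,955.83
Quarter 2: $6,955.83 − $556.47 → $6,399.36
Quarter 3: $6,399.36 − $511.95 → $5,887.41
Quarter 4: $5,887.41 − $470.99 → $5,416.42
Quarter 5: $5,416.42 − $433.31 → $4,983.11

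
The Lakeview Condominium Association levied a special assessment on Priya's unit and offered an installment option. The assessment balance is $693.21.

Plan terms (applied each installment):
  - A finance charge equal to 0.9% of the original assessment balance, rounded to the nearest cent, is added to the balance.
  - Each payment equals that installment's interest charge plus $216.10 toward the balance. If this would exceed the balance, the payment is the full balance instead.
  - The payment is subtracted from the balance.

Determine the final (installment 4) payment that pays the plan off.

$51.15

Installment 1: $693.21 +$6.24 interest = $699.45; pay $222.34 → $477.11
Installment 2: $477.11 +$6.24 interest = $483.35; pay $222.34 → $261.01
Installment 3: $261.01 +$6.24 interest = $267.25; pay $222.34 → $44.91
Installment 4: $44.91 +$6.24 interest = $51.15; pay $51.15 → $0.00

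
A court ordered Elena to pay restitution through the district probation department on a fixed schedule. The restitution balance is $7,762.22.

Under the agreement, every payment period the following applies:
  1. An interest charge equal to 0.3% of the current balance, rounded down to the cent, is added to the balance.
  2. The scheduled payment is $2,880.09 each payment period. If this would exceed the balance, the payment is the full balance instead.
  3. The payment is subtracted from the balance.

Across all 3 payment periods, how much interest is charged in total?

# | Opening | Interest | Payment | End bal
1 | $7,762.22 | $23.28 | $2,880.09 | $4,905.41
2 | $4,905.41 | $14.71 | $2,880.09 | $2,040.03
3 | $2,040.03 | $6.12 | $2,046.15 | $0.00
Total interest: $23.28 + $14.71 + $6.12 = $44.11

$44.11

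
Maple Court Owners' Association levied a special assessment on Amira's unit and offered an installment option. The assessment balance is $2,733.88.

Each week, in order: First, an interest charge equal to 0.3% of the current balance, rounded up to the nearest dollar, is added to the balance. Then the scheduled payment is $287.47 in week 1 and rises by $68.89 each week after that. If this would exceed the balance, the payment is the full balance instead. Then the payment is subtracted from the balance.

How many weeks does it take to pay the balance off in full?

Week 1: opening $2,733.88; interest $9.00 → $2,742.88; payment $287.47; balance $2,455.41
Week 2: opening $2,455.41; interest $8.00 → $2,463.41; payment $356.36; balance $2,107.05
Week 3: opening $2,107.05; interest $7.00 → $2,114.05; payment $425.25; balance $1,688.80
Week 4: opening $1,688.80; interest $6.00 → $1,694.80; payment $494.14; balance $1,200.66
Week 5: opening $1,200.66; interest $4.00 → $1,204.66; payment $563.03; balance $641.63
Week 6: opening $641.63; interest $2.00 → $643.63; payment $631.92; balance $11.71
Week 7: opening $11.71; interest $1.00 → $12.71; payment $12.71; balance $0.00
Balance reaches $0.00 in week 7.

7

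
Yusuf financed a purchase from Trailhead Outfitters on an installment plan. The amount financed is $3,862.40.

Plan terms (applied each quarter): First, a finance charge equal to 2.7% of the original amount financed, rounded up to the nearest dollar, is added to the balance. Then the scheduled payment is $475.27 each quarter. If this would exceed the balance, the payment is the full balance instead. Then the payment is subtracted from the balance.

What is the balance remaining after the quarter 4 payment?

Quarter 1: $3,862.40 +$105.00 interest = $3,967.40; pay $475.27 → $3,492.13
Quarter 2: $3,492.13 +$105.00 interest = $3,597.13; pay $475.27 → $3,121.86
Quarter 3: $3,121.86 +$105.00 interest = $3,226.86; pay $475.27 → $2,751.59
Quarter 4: $2,751.59 +$105.00 interest = $2,856.59; pay $475.27 → $2,381.32

$2,381.32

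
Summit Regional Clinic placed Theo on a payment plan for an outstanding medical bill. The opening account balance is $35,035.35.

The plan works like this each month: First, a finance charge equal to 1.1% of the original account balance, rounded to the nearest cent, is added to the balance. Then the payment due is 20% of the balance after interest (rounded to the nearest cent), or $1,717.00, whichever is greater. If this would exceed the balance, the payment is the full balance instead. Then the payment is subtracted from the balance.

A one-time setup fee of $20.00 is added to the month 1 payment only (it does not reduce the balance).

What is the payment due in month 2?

$5,744.40

Month 1: opening $35,035.35; interest $385.39 → $35,420.74; payment $7,084.15 (+ $20.00 fee); balance $28,336.59
Month 2: opening $28,336.59; interest $385.39 → $28,721.98; payment $5,744.40; balance $22,977.58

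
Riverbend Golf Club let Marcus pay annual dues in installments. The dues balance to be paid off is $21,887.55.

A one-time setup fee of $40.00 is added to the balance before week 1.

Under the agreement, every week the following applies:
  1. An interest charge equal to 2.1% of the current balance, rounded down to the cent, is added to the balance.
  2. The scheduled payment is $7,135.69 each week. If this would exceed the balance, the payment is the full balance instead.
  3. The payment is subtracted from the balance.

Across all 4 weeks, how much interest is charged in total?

$988.97

Week 1: $21,927.55 +$460.47 interest = $22,388.02; pay $7,135.69 → $15,252.33
Week 2: $15,252.33 +$320.29 interest = $15,572.62; pay $7,135.69 → $8,436.93
Week 3: $8,436.93 +$177.17 interest = $8,614.10; pay $7,135.69 → $1,478.41
Week 4: $1,478.41 +$31.04 interest = $1,509.45; pay $1,509.45 → $0.00
Total interest: $460.47 + $320.29 + $177.17 + $31.04 = $988.97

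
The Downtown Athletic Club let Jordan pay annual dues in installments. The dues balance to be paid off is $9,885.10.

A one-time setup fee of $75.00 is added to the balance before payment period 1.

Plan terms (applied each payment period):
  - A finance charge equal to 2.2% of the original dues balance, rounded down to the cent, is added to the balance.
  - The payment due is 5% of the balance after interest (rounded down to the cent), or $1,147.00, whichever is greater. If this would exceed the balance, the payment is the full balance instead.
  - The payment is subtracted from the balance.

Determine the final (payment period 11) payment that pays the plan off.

$882.27

# | Opening | Interest | Payment | End bal
1 | $9,960.10 | $217.47 | $1,147.00 | $9,030.57
2 | $9,030.57 | $217.47 | $1,147.00 | $8,101.04
3 | $8,101.04 | $217.47 | $1,147.00 | $7,171.51
4 | $7,171.51 | $217.47 | $1,147.00 | $6,241.98
5 | $6,241.98 | $217.47 | $1,147.00 | $5,312.45
6 | $5,312.45 | $217.47 | $1,147.00 | $4,382.92
7 | $4,382.92 | $217.47 | $1,147.00 | $3,453.39
8 | $3,453.39 | $217.47 | $1,147.00 | $2,523.86
9 | $2,523.86 | $217.47 | $1,147.00 | $1,594.33
10 | $1,594.33 | $217.47 | $1,147.00 | $664.80
11 | $664.80 | $217.47 | $882.27 | $0.00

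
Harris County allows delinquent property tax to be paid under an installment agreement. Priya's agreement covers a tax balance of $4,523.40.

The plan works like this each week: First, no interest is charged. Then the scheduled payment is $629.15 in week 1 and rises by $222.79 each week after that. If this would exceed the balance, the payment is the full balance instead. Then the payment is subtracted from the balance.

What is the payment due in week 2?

$851.94

Week 1: opening $4,523.40; payment $629.15; balance $3,894.25
Week 2: opening $3,894.25; payment $851.94; balance $3,042.31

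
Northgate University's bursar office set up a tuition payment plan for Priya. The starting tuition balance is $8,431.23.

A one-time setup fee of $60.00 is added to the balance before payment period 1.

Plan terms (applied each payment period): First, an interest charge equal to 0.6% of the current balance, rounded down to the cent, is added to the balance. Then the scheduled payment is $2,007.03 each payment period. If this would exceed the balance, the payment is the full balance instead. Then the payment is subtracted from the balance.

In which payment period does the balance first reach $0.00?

5

# | Opening | Interest | Payment | End bal
1 | $8,491.23 | $50.94 | $2,007.03 | $6,535.14
2 | $6,535.14 | $39.21 | $2,007.03 | $4,567.32
3 | $4,567.32 | $27.40 | $2,007.03 | $2,587.69
4 | $2,587.69 | $15.52 | $2,007.03 | $596.18
5 | $596.18 | $3.57 | $599.75 | $0.00
Balance reaches $0.00 in payment period 5.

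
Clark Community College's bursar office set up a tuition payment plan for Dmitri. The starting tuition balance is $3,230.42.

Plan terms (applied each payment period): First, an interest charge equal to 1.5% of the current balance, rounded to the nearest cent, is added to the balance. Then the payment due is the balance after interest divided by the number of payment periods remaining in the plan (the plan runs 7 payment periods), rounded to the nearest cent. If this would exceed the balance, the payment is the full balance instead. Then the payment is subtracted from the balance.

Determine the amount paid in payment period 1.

$468.41

# | Opening | Interest | Payment | End bal
1 | $3,230.42 | $48.46 | $468.41 | $2,810.47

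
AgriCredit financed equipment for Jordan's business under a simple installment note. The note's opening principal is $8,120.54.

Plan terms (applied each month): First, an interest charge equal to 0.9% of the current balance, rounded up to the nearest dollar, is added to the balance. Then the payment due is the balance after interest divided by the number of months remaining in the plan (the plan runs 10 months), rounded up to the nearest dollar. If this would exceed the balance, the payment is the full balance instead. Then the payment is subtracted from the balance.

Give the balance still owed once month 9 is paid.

$879.54

Month 1: $8,120.54 +$74.00 interest = $8,194.54; pay $820.00 → $7,374.54
Month 2: $7,374.54 +$67.00 interest = $7,441.54; pay $827.00 → $6,614.54
Month 3: $6,614.54 +$60.00 interest = $6,674.54; pay $835.00 → $5,839.54
Month 4: $5,839.54 +$53.00 interest = $5,892.54; pay $842.00 → $5,050.54
Month 5: $5,050.54 +$46.00 interest = $5,096.54; pay $850.00 → $4,246.54
Month 6: $4,246.54 +$39.00 interest = $4,285.54; pay $858.00 → $3,427.54
Month 7: $3,427.54 +$31.00 interest = $3,458.54; pay $865.00 → $2,593.54
Month 8: $2,593.54 +$24.00 interest = $2,617.54; pay $873.00 → $1,744.54
Month 9: $1,744.54 +$16.00 interest = $1,760.54; pay $881.00 → $879.54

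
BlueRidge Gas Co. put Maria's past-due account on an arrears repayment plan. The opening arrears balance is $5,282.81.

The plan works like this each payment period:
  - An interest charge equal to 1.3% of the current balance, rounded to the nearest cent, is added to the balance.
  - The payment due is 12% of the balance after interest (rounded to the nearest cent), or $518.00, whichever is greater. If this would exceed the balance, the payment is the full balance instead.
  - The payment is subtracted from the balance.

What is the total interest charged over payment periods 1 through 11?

Payment period 1: opening $5,282.81; interest $68.68 → $5,351.49; payment $642.18; balance $4,709.31
Payment period 2: opening $4,709.31; interest $61.22 → $4,770.53; payment $572.46; balance $4,198.07
Payment period 3: opening $4,198.07; interest $54.57 → $4,252.64; payment $518.00; balance $3,734.64
Payment period 4: opening $3,734.64; interest $48.55 → $3,783.19; payment $518.00; balance $3,265.19
Payment period 5: opening $3,265.19; interest $42.45 → $3,307.64; payment $518.00; balance $2,789.64
Payment period 6: opening $2,789.64; interest $36.27 → $2,825.91; payment $518.00; balance $2,307.91
Payment period 7: opening $2,307.91; interest $30.00 → $2,337.91; payment $518.00; balance $1,819.91
Payment period 8: opening $1,819.91; interest $23.66 → $1,843.57; payment $518.00; balance $1,325.57
Payment period 9: opening $1,325.57; interest $17.23 → $1,342.80; payment $518.00; balance $824.80
Payment period 10: opening $824.80; interest $10.72 → $835.52; payment $518.00; balance $317.52
Payment period 11: opening $317.52; interest $4.13 → $321.65; payment $321.65; balance $0.00
Total interest: $68.68 + $61.22 + $54.57 + $48.55 + $42.45 + $36.27 + $30.00 + $23.66 + $17.23 + $10.72 + $4.13 = $397.48

$397.48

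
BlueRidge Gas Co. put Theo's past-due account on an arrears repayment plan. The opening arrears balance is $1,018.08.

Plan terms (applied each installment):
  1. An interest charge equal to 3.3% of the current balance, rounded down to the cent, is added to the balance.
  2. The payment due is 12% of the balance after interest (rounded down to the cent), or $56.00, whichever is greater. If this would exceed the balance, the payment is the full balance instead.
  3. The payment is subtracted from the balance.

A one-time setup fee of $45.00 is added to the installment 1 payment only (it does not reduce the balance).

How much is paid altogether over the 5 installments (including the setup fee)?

Installment 1: opening $1,018.08; interest $33.59 → $1,051.67; payment $126.20 (+ $45.00 fee); balance $925.47
Installment 2: opening $925.47; interest $30.54 → $956.01; payment $114.72; balance $841.29
Installment 3: opening $841.29; interest $27.76 → $869.05; payment $104.28; balance $764.77
Installment 4: opening $764.77; interest $25.23 → $790.00; payment $94.80; balance $695.20
Installment 5: opening $695.20; interest $22.94 → $718.14; payment $86.17; balance $631.97
Total paid: $571.17

$571.17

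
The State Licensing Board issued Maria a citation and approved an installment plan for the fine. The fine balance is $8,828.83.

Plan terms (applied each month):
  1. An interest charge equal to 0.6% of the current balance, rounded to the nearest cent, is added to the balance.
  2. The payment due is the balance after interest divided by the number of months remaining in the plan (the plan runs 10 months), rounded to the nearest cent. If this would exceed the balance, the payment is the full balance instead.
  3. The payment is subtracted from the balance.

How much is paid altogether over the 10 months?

# | Opening | Interest | Payment | End bal
1 | $8,828.83 | $52.97 | $888.18 | $7,993.62
2 | $7,993.62 | $47.96 | $893.51 | $7,148.07
3 | $7,148.07 | $42.89 | $898.87 | $6,292.09
4 | $6,292.09 | $37.75 | $904.26 | $5,425.58
5 | $5,425.58 | $32.55 | $909.69 | $4,548.44
6 | $4,548.44 | $27.29 | $915.15 | $3,660.58
7 | $3,660.58 | $21.96 | $920.64 | $2,761.90
8 | $2,761.90 | $16.57 | $926.16 | $1,852.31
9 | $1,852.31 | $11.11 | $931.71 | $931.71
10 | $931.71 | $5.59 | $937.30 | $0.00
Total paid: $9,125.47

$9,125.47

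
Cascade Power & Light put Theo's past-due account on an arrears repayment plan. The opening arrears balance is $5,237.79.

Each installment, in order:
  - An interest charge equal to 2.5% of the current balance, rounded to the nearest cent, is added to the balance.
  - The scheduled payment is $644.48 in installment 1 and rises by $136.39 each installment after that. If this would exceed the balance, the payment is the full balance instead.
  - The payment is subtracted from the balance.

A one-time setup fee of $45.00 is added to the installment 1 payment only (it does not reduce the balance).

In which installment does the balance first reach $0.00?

6

Installment 1: $5,237.79 +$130.94 interest = $5,368.73; pay $644.48 (+ $45.00 fee) → $4,724.25
Installment 2: $4,724.25 +$118.11 interest = $4,842.36; pay $780.87 → $4,061.49
Installment 3: $4,061.49 +$101.54 interest = $4,163.03; pay $917.26 → $3,245.77
Installment 4: $3,245.77 +$81.14 interest = $3,326.91; pay $1,053.65 → $2,273.26
Installment 5: $2,273.26 +$56.83 interest = $2,330.09; pay $1,190.04 → $1,140.05
Installment 6: $1,140.05 +$28.50 interest = $1,168.55; pay $1,168.55 → $0.00
Balance reaches $0.00 in installment 6.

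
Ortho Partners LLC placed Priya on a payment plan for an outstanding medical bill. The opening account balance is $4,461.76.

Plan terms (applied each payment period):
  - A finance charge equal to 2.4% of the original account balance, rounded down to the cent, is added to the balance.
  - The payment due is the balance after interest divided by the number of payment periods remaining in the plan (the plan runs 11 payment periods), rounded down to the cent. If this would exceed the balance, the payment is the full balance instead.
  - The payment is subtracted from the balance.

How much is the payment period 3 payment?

$437.95

# | Opening | Interest | Payment | End bal
1 | $4,461.76 | $107.08 | $415.34 | $4,153.50
2 | $4,153.50 | $107.08 | $426.05 | $3,834.53
3 | $3,834.53 | $107.08 | $437.95 | $3,503.66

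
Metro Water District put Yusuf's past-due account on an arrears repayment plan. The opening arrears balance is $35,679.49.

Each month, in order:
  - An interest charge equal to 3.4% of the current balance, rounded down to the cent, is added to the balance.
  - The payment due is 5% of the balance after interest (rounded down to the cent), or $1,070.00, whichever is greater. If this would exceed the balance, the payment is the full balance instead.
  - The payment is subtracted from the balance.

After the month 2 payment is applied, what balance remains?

$34,427.62

# | Opening | Interest | Payment | End bal
1 | $35,679.49 | $1,213.10 | $1,844.62 | $35,047.97
2 | $35,047.97 | $1,191.63 | $1,811.98 | $34,427.62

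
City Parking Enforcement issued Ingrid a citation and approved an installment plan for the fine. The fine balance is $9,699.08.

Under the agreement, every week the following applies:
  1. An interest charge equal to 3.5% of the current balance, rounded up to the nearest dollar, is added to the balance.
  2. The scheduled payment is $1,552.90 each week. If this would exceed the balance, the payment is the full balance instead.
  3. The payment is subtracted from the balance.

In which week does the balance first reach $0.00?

8

# | Opening | Interest | Payment | End bal
1 | $9,699.08 | $340.00 | $1,552.90 | $8,486.18
2 | $8,486.18 | $298.00 | $1,552.90 | $7,231.28
3 | $7,231.28 | $254.00 | $1,552.90 | $5,932.38
4 | $5,932.38 | $208.00 | $1,552.90 | $4,587.48
5 | $4,587.48 | $161.00 | $1,552.90 | $3,195.58
6 | $3,195.58 | $112.00 | $1,552.90 | $1,754.68
7 | $1,754.68 | $62.00 | $1,552.90 | $263.78
8 | $263.78 | $10.00 | $273.78 | $0.00
Balance reaches $0.00 in week 8.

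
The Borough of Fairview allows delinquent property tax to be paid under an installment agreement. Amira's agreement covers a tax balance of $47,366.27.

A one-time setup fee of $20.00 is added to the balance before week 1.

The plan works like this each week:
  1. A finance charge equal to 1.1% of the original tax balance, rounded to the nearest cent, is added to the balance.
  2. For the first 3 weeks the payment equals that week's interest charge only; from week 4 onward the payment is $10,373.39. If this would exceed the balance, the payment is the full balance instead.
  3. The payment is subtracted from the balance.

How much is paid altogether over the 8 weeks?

$51,554.51

Week 1: opening $47,386.27; interest $521.03 → $47,907.30; payment $521.03; balance $47,386.27
Week 2: opening $47,386.27; interest $521.03 → $47,907.30; payment $521.03; balance $47,386.27
Week 3: opening $47,386.27; interest $521.03 → $47,907.30; payment $521.03; balance $47,386.27
Week 4: opening $47,386.27; interest $521.03 → $47,907.30; payment $10,373.39; balance $37,533.91
Week 5: opening $37,533.91; interest $521.03 → $38,054.94; payment $10,373.39; balance $27,681.55
Week 6: opening $27,681.55; interest $521.03 → $28,202.58; payment $10,373.39; balance $17,829.19
Week 7: opening $17,829.19; interest $521.03 → $18,350.22; payment $10,373.39; balance $7,976.83
Week 8: opening $7,976.83; interest $521.03 → $8,497.86; payment $8,497.86; balance $0.00
Total paid: $51,554.51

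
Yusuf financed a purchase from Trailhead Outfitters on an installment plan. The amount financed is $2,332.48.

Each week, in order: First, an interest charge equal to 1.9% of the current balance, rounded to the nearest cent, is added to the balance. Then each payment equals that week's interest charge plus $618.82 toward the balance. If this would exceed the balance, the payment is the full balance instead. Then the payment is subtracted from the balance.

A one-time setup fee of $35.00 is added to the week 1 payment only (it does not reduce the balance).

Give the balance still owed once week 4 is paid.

Week 1: opening $2,332.48; interest $44.32 → $2,376.80; payment $663.14 (+ $35.00 fee); balance $1,713.66
Week 2: opening $1,713.66; interest $32.56 → $1,746.22; payment $651.38; balance $1,094.84
Week 3: opening $1,094.84; interest $20.80 → $1,115.64; payment $639.62; balance $476.02
Week 4: opening $476.02; interest $9.04 → $485.06; payment $485.06; balance $0.00

$0.00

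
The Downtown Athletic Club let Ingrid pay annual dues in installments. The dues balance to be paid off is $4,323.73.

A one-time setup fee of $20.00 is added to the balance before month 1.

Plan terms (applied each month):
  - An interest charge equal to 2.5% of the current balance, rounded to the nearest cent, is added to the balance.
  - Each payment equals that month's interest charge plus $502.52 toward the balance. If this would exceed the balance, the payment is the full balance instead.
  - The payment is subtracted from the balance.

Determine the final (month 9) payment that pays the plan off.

$331.66

Month 1: $4,343.73 +$108.59 interest = $4,452.32; pay $611.11 → $3,841.21
Month 2: $3,841.21 +$96.03 interest = $3,937.24; pay $598.55 → $3,338.69
Month 3: $3,338.69 +$83.47 interest = $3,422.16; pay $585.99 → $2,836.17
Month 4: $2,836.17 +$70.90 interest = $2,907.07; pay $573.42 → $2,333.65
Month 5: $2,333.65 +$58.34 interest = $2,391.99; pay $560.86 → $1,831.13
Month 6: $1,831.13 +$45.78 interest = $1,876.91; pay $548.30 → $1,328.61
Month 7: $1,328.61 +$33.22 interest = $1,361.83; pay $535.74 → $826.09
Month 8: $826.09 +$20.65 interest = $846.74; pay $523.17 → $323.57
Month 9: $323.57 +$8.09 interest = $331.66; pay $331.66 → $0.00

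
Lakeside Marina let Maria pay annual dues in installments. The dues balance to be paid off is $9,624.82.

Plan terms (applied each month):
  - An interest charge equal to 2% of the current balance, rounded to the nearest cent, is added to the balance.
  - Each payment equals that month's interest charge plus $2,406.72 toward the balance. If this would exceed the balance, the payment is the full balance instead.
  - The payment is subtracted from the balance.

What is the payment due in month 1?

$2,599.22

# | Opening | Interest | Payment | End bal
1 | $9,624.82 | $192.50 | $2,599.22 | $7,218.10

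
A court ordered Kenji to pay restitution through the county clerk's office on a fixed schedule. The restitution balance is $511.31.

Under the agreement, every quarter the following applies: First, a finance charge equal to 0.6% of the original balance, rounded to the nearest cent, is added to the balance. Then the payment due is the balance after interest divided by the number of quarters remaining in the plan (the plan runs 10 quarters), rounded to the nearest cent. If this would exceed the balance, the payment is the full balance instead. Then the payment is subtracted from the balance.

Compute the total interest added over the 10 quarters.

Quarter 1: opening $511.31; interest $3.07 → $514.38; payment $51.44; balance $462.94
Quarter 2: opening $462.94; interest $3.07 → $466.01; payment $51.78; balance $414.23
Quarter 3: opening $414.23; interest $3.07 → $417.30; payment $52.16; balance $365.14
Quarter 4: opening $365.14; interest $3.07 → $368.21; payment $52.60; balance $315.61
Quarter 5: opening $315.61; interest $3.07 → $318.68; payment $53.11; balance $265.57
Quarter 6: opening $265.57; interest $3.07 → $268.64; payment $53.73; balance $214.91
Quarter 7: opening $214.91; interest $3.07 → $217.98; payment $54.50; balance $163.48
Quarter 8: opening $163.48; interest $3.07 → $166.55; payment $55.52; balance $111.03
Quarter 9: opening $111.03; interest $3.07 → $114.10; payment $57.05; balance $57.05
Quarter 10: opening $57.05; interest $3.07 → $60.12; payment $60.12; balance $0.00
Total interest: $3.07 + $3.07 + $3.07 + $3.07 + $3.07 + $3.07 + $3.07 + $3.07 + $3.07 + $3.07 = $30.70

$30.70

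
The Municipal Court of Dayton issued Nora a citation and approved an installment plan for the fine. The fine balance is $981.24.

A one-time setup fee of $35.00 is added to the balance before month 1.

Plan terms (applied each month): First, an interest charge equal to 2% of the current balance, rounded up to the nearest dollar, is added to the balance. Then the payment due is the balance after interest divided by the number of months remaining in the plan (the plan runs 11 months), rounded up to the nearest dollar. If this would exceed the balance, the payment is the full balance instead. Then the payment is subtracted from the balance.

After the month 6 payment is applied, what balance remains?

$519.24

Month 1: opening $1,016.24; interest $21.00 → $1,037.24; payment $95.00; balance $942.24
Month 2: opening $942.24; interest $19.00 → $961.24; payment $97.00; balance $864.24
Month 3: opening $864.24; interest $18.00 → $882.24; payment $99.00; balance $783.24
Month 4: opening $783.24; interest $16.00 → $799.24; payment $100.00; balance $699.24
Month 5: opening $699.24; interest $14.00 → $713.24; payment $102.00; balance $611.24
Month 6: opening $611.24; interest $13.00 → $624.24; payment $105.00; balance $519.24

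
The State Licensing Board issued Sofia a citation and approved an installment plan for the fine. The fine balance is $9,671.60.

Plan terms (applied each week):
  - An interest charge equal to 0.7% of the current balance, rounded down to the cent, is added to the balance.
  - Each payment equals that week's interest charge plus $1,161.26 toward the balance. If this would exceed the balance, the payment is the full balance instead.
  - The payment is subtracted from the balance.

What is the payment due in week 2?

Week 1: opening $9,671.60; interest $67.70 → $9,739.30; payment $1,228.96; balance $8,510.34
Week 2: opening $8,510.34; interest $59.57 → $8,569.91; payment $1,220.83; balance $7,349.08

$1,220.83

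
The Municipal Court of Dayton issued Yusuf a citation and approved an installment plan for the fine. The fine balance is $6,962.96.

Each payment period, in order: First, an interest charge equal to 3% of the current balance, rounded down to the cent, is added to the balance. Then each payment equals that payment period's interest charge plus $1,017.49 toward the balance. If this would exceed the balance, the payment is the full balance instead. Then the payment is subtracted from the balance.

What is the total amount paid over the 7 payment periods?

$7,784.13

Payment period 1: opening $6,962.96; interest $208.88 → $7,171.84; payment $1,226.37; balance $5,945.47
Payment period 2: opening $5,945.47; interest $178.36 → $6,123.83; payment $1,195.85; balance $4,927.98
Payment period 3: opening $4,927.98; interest $147.83 → $5,075.81; payment $1,165.32; balance $3,910.49
Payment period 4: opening $3,910.49; interest $117.31 → $4,027.80; payment $1,134.80; balance $2,893.00
Payment period 5: opening $2,893.00; interest $86.79 → $2,979.79; payment $1,104.28; balance $1,875.51
Payment period 6: opening $1,875.51; interest $56.26 → $1,931.77; payment $1,073.75; balance $858.02
Payment period 7: opening $858.02; interest $25.74 → $883.76; payment $883.76; balance $0.00
Total paid: $7,784.13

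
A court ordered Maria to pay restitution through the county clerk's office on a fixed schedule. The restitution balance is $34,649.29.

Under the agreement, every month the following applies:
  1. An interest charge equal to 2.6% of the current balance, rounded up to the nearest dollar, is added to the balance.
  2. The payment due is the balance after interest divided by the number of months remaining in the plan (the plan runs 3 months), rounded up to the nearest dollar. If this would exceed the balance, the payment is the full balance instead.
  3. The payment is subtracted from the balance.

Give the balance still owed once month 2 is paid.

$12,157.29

# | Opening | Interest | Payment | End bal
1 | $34,649.29 | $901.00 | $11,851.00 | $23,699.29
2 | $23,699.29 | $617.00 | $12,159.00 | $12,157.29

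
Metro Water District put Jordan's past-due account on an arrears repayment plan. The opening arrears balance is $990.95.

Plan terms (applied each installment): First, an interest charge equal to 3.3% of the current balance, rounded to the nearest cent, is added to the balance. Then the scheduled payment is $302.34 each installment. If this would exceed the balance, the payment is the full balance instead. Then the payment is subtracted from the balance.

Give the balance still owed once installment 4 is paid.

$0.00

# | Opening | Interest | Payment | End bal
1 | $990.95 | $32.70 | $302.34 | $721.31
2 | $721.31 | $23.80 | $302.34 | $442.77
3 | $442.77 | $14.61 | $302.34 | $155.04
4 | $155.04 | $5.12 | $160.16 | $0.00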